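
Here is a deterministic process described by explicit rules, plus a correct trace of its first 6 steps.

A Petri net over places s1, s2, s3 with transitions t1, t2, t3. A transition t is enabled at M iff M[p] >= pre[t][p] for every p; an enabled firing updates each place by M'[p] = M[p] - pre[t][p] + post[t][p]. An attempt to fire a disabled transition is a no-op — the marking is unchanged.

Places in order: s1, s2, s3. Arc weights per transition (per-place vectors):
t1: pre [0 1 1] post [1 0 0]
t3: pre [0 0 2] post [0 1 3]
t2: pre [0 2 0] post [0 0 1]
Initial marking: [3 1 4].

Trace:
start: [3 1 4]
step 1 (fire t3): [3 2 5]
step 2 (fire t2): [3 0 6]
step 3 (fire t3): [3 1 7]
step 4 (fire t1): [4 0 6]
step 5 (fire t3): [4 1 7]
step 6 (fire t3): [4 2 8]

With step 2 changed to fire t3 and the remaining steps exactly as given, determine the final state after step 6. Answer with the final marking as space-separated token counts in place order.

(re-executing from step 2 with the substitution; state before step 2: [3 2 5])
step 2 (fire t3): [3 3 6]
step 3 (fire t3): [3 4 7]
step 4 (fire t1): [4 3 6]
step 5 (fire t3): [4 4 7]
step 6 (fire t3): [4 5 8]

4 5 8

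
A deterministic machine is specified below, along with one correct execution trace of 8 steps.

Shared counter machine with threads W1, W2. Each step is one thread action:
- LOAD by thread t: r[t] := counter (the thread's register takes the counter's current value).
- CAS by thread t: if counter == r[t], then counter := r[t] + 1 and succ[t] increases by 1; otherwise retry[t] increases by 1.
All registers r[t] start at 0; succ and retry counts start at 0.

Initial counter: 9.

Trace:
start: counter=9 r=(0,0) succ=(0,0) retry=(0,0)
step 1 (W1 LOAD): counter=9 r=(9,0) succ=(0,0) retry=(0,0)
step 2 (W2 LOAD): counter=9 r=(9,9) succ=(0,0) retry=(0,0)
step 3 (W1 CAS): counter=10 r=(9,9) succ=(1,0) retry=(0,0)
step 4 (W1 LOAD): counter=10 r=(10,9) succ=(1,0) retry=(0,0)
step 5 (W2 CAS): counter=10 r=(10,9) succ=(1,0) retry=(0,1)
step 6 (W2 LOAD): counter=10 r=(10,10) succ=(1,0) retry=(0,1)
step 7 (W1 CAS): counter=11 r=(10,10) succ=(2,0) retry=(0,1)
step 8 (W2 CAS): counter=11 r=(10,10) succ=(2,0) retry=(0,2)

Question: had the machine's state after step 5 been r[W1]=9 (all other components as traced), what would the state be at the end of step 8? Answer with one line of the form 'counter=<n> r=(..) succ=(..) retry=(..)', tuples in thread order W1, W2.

state after step 5 := counter=10 r=(9,9) succ=(1,0) retry=(0,1)
step 6 (W2 LOAD): counter=10 r=(9,10) succ=(1,0) retry=(0,1)
step 7 (W1 CAS): counter=10 r=(9,10) succ=(1,0) retry=(1,1)
step 8 (W2 CAS): counter=11 r=(9,10) succ=(1,1) retry=(1,1)

counter=11 r=(9,10) succ=(1,1) retry=(1,1)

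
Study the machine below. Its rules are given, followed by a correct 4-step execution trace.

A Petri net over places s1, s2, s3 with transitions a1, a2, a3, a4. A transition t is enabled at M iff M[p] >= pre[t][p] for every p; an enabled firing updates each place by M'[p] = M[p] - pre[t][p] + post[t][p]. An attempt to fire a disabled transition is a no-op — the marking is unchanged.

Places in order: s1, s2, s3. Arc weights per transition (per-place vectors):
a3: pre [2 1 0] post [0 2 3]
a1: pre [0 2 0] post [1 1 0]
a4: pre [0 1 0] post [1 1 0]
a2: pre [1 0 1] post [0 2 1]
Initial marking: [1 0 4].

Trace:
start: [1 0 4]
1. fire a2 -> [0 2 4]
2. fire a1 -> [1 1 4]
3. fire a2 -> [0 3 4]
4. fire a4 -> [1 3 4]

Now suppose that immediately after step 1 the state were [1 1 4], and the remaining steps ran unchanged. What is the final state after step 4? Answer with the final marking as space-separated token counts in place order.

1 3 4

state after step 1 := [1 1 4]
2. fire a1 -> [1 1 4]
3. fire a2 -> [0 3 4]
4. fire a4 -> [1 3 4]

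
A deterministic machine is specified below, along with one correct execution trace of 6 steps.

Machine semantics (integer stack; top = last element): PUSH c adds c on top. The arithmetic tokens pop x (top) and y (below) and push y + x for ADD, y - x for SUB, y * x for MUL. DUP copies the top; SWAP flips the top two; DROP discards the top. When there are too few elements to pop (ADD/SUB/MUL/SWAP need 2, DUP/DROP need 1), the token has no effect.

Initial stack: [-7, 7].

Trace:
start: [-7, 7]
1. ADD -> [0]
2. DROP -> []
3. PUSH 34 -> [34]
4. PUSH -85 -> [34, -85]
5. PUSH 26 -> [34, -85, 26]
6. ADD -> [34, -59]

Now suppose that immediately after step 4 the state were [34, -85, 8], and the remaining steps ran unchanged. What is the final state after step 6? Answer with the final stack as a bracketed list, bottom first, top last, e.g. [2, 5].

[34, -85, 34]

state after step 4 := [34, -85, 8]
5. PUSH 26 -> [34, -85, 8, 26]
6. ADD -> [34, -85, 34]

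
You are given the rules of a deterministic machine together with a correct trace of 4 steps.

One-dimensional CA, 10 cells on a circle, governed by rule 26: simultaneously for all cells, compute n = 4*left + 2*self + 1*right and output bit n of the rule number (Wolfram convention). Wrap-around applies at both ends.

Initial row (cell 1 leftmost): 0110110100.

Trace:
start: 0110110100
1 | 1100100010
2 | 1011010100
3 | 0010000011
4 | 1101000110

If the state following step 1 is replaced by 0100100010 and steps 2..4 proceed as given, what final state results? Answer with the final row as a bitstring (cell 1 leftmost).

state after step 1 := 0100100010
2 | 1011010101
3 | 0010000001
4 | 1101000010

1101000010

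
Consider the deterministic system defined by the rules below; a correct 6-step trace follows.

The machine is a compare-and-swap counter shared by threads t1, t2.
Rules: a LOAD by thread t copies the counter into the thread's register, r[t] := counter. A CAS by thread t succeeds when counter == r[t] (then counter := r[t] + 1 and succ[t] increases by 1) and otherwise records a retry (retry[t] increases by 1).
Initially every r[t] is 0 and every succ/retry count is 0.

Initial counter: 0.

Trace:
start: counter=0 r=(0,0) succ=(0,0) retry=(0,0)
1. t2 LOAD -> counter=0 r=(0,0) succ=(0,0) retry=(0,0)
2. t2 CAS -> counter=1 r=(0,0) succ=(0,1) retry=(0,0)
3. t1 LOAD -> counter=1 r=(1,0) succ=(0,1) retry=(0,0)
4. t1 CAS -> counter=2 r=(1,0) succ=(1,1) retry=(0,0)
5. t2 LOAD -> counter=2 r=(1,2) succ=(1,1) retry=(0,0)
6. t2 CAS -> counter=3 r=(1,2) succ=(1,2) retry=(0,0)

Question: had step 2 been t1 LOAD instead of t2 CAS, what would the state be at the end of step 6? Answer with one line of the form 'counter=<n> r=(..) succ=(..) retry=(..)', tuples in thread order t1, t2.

(re-executing from step 2 with the substitution; state before step 2: counter=0 r=(0,0) succ=(0,0) retry=(0,0))
2. t1 LOAD -> counter=0 r=(0,0) succ=(0,0) retry=(0,0)
3. t1 LOAD -> counter=0 r=(0,0) succ=(0,0) retry=(0,0)
4. t1 CAS -> counter=1 r=(0,0) succ=(1,0) retry=(0,0)
5. t2 LOAD -> counter=1 r=(0,1) succ=(1,0) retry=(0,0)
6. t2 CAS -> counter=2 r=(0,1) succ=(1,1) retry=(0,0)

counter=2 r=(0,1) succ=(1,1) retry=(0,0)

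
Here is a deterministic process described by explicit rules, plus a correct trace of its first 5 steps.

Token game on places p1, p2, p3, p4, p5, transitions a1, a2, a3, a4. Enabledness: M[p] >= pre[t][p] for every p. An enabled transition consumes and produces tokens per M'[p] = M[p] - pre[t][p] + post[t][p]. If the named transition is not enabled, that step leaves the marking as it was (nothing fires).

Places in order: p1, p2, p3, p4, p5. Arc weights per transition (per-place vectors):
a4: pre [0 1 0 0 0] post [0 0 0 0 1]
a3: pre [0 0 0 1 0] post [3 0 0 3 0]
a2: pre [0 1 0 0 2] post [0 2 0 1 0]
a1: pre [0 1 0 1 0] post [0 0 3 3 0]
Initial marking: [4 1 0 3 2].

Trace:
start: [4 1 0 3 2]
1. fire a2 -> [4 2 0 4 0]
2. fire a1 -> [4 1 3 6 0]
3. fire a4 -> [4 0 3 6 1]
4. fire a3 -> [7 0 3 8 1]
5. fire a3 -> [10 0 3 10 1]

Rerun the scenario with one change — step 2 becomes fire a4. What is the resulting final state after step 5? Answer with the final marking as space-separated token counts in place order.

10 0 0 8 2

(re-executing from step 2 with the substitution; state before step 2: [4 2 0 4 0])
2. fire a4 -> [4 1 0 4 1]
3. fire a4 -> [4 0 0 4 2]
4. fire a3 -> [7 0 0 6 2]
5. fire a3 -> [10 0 0 8 2]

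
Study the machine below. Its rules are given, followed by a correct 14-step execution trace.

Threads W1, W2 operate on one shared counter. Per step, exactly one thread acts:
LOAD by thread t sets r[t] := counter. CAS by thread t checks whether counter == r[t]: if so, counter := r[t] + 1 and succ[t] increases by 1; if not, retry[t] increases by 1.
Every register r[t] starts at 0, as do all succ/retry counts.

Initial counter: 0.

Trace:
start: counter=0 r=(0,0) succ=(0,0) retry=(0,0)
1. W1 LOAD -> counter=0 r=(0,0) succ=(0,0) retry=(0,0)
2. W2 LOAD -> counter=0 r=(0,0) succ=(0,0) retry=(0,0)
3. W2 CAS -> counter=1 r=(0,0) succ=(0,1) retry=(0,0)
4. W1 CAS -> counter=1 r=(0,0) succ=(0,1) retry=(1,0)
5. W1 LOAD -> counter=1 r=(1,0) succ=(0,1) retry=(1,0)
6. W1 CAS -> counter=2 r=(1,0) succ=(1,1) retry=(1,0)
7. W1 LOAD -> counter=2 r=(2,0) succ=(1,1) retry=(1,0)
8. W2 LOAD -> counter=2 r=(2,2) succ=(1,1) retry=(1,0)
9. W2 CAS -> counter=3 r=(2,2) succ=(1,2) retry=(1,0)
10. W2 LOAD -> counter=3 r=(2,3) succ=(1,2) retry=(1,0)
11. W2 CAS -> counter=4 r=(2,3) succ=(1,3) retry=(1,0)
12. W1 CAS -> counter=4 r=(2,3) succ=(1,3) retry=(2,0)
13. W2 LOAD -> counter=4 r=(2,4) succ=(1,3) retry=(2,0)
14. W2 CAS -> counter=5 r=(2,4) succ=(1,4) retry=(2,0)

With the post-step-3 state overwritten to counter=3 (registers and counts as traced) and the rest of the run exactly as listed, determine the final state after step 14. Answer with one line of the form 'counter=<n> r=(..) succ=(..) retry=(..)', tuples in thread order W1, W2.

state after step 3 := counter=3 r=(0,0) succ=(0,1) retry=(0,0)
4. W1 CAS -> counter=3 r=(0,0) succ=(0,1) retry=(1,0)
5. W1 LOAD -> counter=3 r=(3,0) succ=(0,1) retry=(1,0)
6. W1 CAS -> counter=4 r=(3,0) succ=(1,1) retry=(1,0)
7. W1 LOAD -> counter=4 r=(4,0) succ=(1,1) retry=(1,0)
8. W2 LOAD -> counter=4 r=(4,4) succ=(1,1) retry=(1,0)
9. W2 CAS -> counter=5 r=(4,4) succ=(1,2) retry=(1,0)
10. W2 LOAD -> counter=5 r=(4,5) succ=(1,2) retry=(1,0)
11. W2 CAS -> counter=6 r=(4,5) succ=(1,3) retry=(1,0)
12. W1 CAS -> counter=6 r=(4,5) succ=(1,3) retry=(2,0)
13. W2 LOAD -> counter=6 r=(4,6) succ=(1,3) retry=(2,0)
14. W2 CAS -> counter=7 r=(4,6) succ=(1,4) retry=(2,0)

counter=7 r=(4,6) succ=(1,4) retry=(2,0)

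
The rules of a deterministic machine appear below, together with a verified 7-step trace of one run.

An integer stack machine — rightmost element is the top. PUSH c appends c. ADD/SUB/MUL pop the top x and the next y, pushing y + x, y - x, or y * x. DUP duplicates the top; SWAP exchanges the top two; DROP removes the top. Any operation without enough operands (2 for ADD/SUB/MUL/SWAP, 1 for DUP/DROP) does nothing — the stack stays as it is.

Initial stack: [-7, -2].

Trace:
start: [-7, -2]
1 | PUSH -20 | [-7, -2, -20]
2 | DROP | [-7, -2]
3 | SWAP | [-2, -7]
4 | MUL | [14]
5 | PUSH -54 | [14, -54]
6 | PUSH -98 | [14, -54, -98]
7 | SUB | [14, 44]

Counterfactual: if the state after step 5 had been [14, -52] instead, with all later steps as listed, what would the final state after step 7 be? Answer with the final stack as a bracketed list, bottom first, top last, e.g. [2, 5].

[14, 46]

state after step 5 := [14, -52]
6 | PUSH -98 | [14, -52, -98]
7 | SUB | [14, 46]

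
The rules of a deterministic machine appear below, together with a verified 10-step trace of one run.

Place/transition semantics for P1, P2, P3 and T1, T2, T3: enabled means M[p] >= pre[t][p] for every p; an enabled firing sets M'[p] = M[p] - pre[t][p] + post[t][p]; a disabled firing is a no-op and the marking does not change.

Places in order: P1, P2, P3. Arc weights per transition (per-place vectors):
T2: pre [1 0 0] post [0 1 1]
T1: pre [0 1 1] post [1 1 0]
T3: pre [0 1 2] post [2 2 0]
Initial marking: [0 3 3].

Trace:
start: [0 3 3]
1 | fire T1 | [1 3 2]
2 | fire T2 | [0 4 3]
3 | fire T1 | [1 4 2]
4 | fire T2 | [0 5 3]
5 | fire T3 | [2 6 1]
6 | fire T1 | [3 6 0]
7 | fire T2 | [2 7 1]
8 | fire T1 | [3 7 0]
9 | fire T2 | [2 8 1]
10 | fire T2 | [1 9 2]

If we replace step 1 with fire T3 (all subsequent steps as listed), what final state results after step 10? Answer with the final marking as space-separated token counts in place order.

(re-executing from step 1 with the substitution; state before step 1: [0 3 3])
1 | fire T3 | [2 4 1]
2 | fire T2 | [1 5 2]
3 | fire T1 | [2 5 1]
4 | fire T2 | [1 6 2]
5 | fire T3 | [3 7 0]
6 | fire T1 | [3 7 0]
7 | fire T2 | [2 8 1]
8 | fire T1 | [3 8 0]
9 | fire T2 | [2 9 1]
10 | fire T2 | [1 10 2]

1 10 2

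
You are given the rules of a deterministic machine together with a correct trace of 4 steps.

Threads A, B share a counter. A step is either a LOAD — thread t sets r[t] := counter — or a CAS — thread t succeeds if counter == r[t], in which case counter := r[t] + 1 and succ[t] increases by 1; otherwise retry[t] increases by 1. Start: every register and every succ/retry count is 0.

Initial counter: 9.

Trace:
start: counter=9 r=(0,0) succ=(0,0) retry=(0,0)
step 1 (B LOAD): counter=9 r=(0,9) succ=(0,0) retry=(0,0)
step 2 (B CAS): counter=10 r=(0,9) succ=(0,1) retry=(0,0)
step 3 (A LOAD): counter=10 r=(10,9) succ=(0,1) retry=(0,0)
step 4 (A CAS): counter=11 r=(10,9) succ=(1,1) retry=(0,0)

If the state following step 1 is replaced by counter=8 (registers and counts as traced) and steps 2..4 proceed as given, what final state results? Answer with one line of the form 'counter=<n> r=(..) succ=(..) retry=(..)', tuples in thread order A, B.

state after step 1 := counter=8 r=(0,9) succ=(0,0) retry=(0,0)
step 2 (B CAS): counter=8 r=(0,9) succ=(0,0) retry=(0,1)
step 3 (A LOAD): counter=8 r=(8,9) succ=(0,0) retry=(0,1)
step 4 (A CAS): counter=9 r=(8,9) succ=(1,0) retry=(0,1)

counter=9 r=(8,9) succ=(1,0) retry=(0,1)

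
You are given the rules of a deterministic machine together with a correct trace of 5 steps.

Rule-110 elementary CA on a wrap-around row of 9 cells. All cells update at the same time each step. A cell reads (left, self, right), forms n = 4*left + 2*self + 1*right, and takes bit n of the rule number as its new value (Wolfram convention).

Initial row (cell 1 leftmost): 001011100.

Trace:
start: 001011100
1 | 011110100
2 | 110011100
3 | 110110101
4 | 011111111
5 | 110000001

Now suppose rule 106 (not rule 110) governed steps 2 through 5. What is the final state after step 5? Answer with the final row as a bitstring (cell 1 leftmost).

110110111

(re-executing steps 2..5 under rule 106; state before step 2: 011110100)
2 | 110011000
3 | 110111001
4 | 011101011
5 | 110110111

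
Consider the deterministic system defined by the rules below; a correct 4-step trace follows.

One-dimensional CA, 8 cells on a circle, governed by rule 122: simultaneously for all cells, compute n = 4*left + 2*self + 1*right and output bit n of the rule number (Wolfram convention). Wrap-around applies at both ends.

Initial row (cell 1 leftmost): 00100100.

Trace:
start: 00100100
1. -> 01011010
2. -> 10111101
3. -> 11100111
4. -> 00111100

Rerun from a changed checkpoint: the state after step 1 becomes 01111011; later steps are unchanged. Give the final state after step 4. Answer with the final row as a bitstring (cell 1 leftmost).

state after step 1 := 01111011
2. -> 11001111
3. -> 01111000
4. -> 11001100

11001100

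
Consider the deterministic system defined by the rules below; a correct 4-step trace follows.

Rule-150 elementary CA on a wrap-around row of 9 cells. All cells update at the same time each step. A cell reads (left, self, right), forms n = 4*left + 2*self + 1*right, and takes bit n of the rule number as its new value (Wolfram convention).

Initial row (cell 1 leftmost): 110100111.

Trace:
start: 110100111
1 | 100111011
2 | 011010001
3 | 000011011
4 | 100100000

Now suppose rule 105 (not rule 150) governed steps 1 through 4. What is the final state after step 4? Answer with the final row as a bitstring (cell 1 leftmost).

(re-executing steps 1..4 under rule 105; state before step 1: 110100111)
1 | 011000100
2 | 011010001
3 | 111100100
4 | 100100000

100100000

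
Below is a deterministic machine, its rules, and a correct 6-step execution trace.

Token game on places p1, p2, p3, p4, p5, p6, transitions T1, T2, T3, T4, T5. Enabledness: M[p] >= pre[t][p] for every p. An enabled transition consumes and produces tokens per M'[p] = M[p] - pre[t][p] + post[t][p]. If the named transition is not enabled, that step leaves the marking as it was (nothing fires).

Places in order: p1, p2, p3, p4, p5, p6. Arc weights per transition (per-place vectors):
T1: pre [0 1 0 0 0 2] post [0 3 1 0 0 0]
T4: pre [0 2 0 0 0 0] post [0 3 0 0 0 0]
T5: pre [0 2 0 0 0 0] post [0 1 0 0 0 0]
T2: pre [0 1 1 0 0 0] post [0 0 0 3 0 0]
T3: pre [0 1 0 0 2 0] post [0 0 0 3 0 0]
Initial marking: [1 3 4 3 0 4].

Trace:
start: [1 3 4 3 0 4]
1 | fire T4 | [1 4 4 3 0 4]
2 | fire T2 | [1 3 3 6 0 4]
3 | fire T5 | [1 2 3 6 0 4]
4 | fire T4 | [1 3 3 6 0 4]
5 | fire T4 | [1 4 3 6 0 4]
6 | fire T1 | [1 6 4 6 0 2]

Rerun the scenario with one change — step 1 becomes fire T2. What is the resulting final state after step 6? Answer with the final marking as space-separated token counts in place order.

(re-executing from step 1 with the substitution; state before step 1: [1 3 4 3 0 4])
1 | fire T2 | [1 2 3 6 0 4]
2 | fire T2 | [1 1 2 9 0 4]
3 | fire T5 | [1 1 2 9 0 4]
4 | fire T4 | [1 1 2 9 0 4]
5 | fire T4 | [1 1 2 9 0 4]
6 | fire T1 | [1 3 3 9 0 2]

1 3 3 9 0 2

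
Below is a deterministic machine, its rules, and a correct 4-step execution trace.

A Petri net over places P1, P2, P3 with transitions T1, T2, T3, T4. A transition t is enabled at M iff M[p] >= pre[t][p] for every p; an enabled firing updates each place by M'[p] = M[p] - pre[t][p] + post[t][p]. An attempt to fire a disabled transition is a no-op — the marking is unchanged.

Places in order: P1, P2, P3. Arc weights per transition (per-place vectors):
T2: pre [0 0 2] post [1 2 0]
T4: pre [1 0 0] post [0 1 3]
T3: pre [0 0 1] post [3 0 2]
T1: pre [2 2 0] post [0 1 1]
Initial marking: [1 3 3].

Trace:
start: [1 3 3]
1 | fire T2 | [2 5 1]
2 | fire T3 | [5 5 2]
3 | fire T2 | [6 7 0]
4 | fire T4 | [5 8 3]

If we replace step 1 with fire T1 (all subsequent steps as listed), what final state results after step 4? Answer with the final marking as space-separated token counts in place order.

(re-executing from step 1 with the substitution; state before step 1: [1 3 3])
1 | fire T1 | [1 3 3]
2 | fire T3 | [4 3 4]
3 | fire T2 | [5 5 2]
4 | fire T4 | [4 6 5]

4 6 5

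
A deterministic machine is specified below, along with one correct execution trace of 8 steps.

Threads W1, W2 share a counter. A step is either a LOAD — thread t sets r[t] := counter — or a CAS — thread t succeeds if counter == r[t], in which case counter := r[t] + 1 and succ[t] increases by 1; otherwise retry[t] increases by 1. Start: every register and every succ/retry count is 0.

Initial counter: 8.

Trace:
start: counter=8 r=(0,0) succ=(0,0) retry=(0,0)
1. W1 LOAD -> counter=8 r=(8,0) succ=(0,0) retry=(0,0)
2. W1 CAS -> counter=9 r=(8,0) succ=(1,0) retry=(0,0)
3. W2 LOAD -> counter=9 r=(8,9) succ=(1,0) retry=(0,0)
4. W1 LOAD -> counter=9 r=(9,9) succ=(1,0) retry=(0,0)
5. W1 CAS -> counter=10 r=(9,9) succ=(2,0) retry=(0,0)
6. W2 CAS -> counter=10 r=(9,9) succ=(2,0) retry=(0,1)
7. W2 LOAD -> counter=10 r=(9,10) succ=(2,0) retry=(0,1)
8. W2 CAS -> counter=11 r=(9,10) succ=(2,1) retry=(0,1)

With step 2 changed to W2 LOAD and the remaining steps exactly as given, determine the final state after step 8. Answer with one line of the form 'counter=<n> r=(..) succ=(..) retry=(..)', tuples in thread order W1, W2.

counter=10 r=(8,9) succ=(1,1) retry=(0,1)

(re-executing from step 2 with the substitution; state before step 2: counter=8 r=(8,0) succ=(0,0) retry=(0,0))
2. W2 LOAD -> counter=8 r=(8,8) succ=(0,0) retry=(0,0)
3. W2 LOAD -> counter=8 r=(8,8) succ=(0,0) retry=(0,0)
4. W1 LOAD -> counter=8 r=(8,8) succ=(0,0) retry=(0,0)
5. W1 CAS -> counter=9 r=(8,8) succ=(1,0) retry=(0,0)
6. W2 CAS -> counter=9 r=(8,8) succ=(1,0) retry=(0,1)
7. W2 LOAD -> counter=9 r=(8,9) succ=(1,0) retry=(0,1)
8. W2 CAS -> counter=10 r=(8,9) succ=(1,1) retry=(0,1)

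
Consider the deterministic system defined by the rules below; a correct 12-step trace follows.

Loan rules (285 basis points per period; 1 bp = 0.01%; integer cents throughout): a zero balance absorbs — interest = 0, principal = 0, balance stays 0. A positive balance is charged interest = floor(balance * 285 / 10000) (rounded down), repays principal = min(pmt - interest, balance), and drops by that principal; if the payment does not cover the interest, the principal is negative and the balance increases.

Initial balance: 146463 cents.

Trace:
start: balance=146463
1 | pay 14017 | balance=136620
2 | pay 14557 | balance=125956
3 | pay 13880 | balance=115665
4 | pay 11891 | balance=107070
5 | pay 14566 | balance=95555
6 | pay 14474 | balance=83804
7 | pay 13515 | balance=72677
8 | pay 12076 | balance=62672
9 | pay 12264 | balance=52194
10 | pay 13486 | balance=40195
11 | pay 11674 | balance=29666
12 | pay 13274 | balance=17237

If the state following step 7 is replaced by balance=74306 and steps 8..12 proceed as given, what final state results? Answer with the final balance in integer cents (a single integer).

state after step 7 := balance=74306
8 | pay 12076 | balance=64347
9 | pay 12264 | balance=53916
10 | pay 13486 | balance=41966
11 | pay 11674 | balance=31488
12 | pay 13274 | balance=19111

19111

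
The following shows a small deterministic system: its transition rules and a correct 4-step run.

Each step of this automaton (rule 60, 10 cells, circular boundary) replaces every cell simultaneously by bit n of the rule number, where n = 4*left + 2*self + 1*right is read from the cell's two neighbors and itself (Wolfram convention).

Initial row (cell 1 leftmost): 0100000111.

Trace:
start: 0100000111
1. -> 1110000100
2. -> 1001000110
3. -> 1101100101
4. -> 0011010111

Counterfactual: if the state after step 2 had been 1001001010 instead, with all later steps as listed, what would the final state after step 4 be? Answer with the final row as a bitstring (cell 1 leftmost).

state after step 2 := 1001001010
3. -> 1101101111
4. -> 0011011000

0011011000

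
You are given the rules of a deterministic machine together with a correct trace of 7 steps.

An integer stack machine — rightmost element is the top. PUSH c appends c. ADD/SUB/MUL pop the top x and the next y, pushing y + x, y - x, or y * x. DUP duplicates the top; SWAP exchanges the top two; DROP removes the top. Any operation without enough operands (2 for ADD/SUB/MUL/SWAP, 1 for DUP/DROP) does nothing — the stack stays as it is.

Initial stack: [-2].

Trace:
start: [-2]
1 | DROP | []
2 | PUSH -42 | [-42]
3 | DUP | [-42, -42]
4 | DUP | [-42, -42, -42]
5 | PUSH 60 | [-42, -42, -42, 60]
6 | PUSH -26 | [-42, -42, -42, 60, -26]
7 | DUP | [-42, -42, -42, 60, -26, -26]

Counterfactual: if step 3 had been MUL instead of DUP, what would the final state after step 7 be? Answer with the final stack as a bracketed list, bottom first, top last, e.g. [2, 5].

[-42, -42, 60, -26, -26]

(re-executing from step 3 with the substitution; state before step 3: [-42])
3 | MUL | [-42]
4 | DUP | [-42, -42]
5 | PUSH 60 | [-42, -42, 60]
6 | PUSH -26 | [-42, -42, 60, -26]
7 | DUP | [-42, -42, 60, -26, -26]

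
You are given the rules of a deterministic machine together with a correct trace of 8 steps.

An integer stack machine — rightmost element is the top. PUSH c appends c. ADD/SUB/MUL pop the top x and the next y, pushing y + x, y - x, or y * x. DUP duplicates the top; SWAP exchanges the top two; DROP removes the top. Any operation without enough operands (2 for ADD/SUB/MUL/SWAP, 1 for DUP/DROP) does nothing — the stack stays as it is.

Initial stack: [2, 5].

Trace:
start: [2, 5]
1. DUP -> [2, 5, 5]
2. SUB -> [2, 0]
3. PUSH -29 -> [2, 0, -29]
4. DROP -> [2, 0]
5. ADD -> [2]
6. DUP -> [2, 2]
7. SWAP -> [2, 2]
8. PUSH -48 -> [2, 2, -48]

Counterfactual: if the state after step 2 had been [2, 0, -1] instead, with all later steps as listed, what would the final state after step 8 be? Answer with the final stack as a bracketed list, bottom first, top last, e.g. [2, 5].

state after step 2 := [2, 0, -1]
3. PUSH -29 -> [2, 0, -1, -29]
4. DROP -> [2, 0, -1]
5. ADD -> [2, -1]
6. DUP -> [2, -1, -1]
7. SWAP -> [2, -1, -1]
8. PUSH -48 -> [2, -1, -1, -48]

[2, -1, -1, -48]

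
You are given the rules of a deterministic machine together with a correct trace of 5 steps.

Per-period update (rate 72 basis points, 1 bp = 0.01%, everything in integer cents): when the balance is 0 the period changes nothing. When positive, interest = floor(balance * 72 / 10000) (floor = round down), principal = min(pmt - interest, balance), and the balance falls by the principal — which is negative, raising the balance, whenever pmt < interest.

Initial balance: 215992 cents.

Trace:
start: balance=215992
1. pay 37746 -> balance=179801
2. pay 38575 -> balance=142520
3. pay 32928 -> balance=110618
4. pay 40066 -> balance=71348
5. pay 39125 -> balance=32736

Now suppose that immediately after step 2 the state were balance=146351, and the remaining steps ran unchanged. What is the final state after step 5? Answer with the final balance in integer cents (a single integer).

36650

state after step 2 := balance=146351
3. pay 32928 -> balance=114476
4. pay 40066 -> balance=75234
5. pay 39125 -> balance=36650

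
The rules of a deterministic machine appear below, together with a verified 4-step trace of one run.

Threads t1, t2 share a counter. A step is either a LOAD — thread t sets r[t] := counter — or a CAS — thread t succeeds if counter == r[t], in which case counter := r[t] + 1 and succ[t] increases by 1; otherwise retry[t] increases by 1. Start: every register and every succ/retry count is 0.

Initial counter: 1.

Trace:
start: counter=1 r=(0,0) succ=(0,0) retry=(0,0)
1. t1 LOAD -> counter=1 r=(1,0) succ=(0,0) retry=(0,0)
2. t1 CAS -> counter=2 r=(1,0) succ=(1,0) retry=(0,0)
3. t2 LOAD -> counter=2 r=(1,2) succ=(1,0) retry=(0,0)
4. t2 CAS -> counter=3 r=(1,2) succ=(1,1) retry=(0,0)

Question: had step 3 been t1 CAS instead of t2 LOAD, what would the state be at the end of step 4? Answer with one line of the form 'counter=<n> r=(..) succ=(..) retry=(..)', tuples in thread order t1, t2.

(re-executing from step 3 with the substitution; state before step 3: counter=2 r=(1,0) succ=(1,0) retry=(0,0))
3. t1 CAS -> counter=2 r=(1,0) succ=(1,0) retry=(1,0)
4. t2 CAS -> counter=2 r=(1,0) succ=(1,0) retry=(1,1)

counter=2 r=(1,0) succ=(1,0) retry=(1,1)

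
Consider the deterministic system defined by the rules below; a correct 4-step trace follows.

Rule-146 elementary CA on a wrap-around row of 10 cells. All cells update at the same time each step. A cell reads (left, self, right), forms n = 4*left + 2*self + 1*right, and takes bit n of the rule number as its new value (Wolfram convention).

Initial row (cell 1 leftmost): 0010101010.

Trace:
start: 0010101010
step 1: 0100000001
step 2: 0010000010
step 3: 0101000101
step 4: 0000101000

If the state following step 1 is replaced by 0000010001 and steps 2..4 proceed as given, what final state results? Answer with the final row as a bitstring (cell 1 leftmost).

state after step 1 := 0000010001
step 2: 1000101010
step 3: 0101000000
step 4: 1000100000

1000100000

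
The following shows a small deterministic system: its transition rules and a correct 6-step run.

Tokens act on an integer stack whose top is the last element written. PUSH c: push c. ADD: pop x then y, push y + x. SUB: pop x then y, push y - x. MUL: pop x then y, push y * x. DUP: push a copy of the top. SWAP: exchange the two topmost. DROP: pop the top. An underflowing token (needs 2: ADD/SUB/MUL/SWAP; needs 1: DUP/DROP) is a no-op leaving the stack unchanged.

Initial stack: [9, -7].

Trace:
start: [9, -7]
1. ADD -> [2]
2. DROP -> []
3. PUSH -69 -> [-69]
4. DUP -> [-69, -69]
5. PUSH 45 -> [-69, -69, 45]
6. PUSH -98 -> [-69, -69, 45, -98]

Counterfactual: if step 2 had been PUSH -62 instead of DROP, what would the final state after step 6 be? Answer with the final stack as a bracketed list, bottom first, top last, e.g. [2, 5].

[2, -62, -69, -69, 45, -98]

(re-executing from step 2 with the substitution; state before step 2: [2])
2. PUSH -62 -> [2, -62]
3. PUSH -69 -> [2, -62, -69]
4. DUP -> [2, -62, -69, -69]
5. PUSH 45 -> [2, -62, -69, -69, 45]
6. PUSH -98 -> [2, -62, -69, -69, 45, -98]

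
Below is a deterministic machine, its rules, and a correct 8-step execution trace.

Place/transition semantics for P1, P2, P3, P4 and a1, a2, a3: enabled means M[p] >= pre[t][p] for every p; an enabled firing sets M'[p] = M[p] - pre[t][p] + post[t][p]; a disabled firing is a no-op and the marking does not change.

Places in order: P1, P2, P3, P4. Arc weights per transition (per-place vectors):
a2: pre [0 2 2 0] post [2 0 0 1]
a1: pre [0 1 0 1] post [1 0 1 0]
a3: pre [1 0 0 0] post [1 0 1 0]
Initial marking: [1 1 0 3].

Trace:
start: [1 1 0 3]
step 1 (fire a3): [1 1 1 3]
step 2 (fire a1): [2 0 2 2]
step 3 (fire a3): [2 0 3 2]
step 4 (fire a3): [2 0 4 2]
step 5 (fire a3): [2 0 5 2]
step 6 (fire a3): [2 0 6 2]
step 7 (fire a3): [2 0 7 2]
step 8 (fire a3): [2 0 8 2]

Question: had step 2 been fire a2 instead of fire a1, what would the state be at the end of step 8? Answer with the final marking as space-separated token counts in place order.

1 1 7 3

(re-executing from step 2 with the substitution; state before step 2: [1 1 1 3])
step 2 (fire a2): [1 1 1 3]
step 3 (fire a3): [1 1 2 3]
step 4 (fire a3): [1 1 3 3]
step 5 (fire a3): [1 1 4 3]
step 6 (fire a3): [1 1 5 3]
step 7 (fire a3): [1 1 6 3]
step 8 (fire a3): [1 1 7 3]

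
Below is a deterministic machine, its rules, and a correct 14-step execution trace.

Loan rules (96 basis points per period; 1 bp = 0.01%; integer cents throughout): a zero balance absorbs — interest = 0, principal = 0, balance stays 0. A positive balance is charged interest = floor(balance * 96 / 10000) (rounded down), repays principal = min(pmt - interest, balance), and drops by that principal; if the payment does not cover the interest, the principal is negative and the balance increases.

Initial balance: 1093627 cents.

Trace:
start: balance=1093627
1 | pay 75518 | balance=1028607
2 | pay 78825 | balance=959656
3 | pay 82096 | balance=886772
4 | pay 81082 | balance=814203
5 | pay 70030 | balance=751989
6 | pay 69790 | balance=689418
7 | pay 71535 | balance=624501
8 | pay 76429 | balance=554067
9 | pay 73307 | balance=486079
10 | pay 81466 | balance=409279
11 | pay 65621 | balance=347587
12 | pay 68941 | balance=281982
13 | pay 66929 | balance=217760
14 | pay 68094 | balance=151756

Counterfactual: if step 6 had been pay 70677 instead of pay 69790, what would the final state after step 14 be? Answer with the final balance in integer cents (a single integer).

(re-executing from step 6 with the substitution; state before step 6: balance=751989)
6 | pay 70677 | balance=688531
7 | pay 71535 | balance=623605
8 | pay 76429 | balance=553162
9 | pay 73307 | balance=485165
10 | pay 81466 | balance=408356
11 | pay 65621 | balance=346655
12 | pay 68941 | balance=281041
13 | pay 66929 | balance=216809
14 | pay 68094 | balance=150796

150796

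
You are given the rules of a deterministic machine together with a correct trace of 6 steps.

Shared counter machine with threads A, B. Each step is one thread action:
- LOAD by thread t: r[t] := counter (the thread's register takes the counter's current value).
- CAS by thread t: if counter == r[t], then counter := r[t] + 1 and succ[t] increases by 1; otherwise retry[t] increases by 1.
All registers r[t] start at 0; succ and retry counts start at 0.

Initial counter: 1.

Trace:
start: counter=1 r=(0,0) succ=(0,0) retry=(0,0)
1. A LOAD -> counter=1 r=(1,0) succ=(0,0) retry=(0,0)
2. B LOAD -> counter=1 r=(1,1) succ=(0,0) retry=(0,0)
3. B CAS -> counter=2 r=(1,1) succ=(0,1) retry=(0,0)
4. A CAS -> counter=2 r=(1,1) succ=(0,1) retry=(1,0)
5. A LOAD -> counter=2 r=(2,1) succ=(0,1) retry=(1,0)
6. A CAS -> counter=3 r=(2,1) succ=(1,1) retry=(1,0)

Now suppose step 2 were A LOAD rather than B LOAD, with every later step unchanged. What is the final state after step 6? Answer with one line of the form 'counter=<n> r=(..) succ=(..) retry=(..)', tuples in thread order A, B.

counter=3 r=(2,0) succ=(2,0) retry=(0,1)

(re-executing from step 2 with the substitution; state before step 2: counter=1 r=(1,0) succ=(0,0) retry=(0,0))
2. A LOAD -> counter=1 r=(1,0) succ=(0,0) retry=(0,0)
3. B CAS -> counter=1 r=(1,0) succ=(0,0) retry=(0,1)
4. A CAS -> counter=2 r=(1,0) succ=(1,0) retry=(0,1)
5. A LOAD -> counter=2 r=(2,0) succ=(1,0) retry=(0,1)
6. A CAS -> counter=3 r=(2,0) succ=(2,0) retry=(0,1)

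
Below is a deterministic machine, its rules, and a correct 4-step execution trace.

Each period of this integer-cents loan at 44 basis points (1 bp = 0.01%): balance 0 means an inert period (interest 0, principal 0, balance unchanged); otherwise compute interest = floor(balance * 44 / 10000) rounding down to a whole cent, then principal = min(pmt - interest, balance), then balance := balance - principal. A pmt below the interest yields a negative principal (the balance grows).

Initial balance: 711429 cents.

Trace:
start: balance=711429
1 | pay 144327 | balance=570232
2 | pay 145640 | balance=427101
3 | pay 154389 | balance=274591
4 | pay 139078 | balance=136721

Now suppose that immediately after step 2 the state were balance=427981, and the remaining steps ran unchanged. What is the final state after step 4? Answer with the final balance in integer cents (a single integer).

137609

state after step 2 := balance=427981
3 | pay 154389 | balance=275475
4 | pay 139078 | balance=137609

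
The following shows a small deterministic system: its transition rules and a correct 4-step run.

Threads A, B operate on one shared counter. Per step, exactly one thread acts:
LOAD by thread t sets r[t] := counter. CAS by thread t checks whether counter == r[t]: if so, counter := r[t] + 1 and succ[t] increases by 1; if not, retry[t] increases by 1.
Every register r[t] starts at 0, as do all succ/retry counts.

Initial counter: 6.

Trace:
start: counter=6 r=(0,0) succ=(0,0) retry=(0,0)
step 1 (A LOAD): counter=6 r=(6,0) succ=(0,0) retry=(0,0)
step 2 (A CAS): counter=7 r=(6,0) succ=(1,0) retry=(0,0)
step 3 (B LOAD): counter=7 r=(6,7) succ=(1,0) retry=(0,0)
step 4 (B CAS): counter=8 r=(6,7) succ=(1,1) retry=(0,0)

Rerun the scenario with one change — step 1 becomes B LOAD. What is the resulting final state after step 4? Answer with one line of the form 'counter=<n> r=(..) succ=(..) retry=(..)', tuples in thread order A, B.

(re-executing from step 1 with the substitution; state before step 1: counter=6 r=(0,0) succ=(0,0) retry=(0,0))
step 1 (B LOAD): counter=6 r=(0,6) succ=(0,0) retry=(0,0)
step 2 (A CAS): counter=6 r=(0,6) succ=(0,0) retry=(1,0)
step 3 (B LOAD): counter=6 r=(0,6) succ=(0,0) retry=(1,0)
step 4 (B CAS): counter=7 r=(0,6) succ=(0,1) retry=(1,0)

counter=7 r=(0,6) succ=(0,1) retry=(1,0)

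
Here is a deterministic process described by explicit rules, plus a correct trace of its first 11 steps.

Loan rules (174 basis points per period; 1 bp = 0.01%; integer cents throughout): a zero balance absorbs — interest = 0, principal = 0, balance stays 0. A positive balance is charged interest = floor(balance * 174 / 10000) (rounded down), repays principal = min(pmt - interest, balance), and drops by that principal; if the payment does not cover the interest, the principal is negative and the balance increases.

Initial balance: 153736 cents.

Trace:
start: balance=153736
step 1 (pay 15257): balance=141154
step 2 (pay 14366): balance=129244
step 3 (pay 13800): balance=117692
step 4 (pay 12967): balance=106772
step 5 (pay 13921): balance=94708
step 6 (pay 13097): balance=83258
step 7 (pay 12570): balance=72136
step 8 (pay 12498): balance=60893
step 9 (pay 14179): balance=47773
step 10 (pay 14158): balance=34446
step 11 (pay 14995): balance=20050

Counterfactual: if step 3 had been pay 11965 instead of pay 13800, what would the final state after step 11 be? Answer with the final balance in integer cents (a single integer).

22157

(re-executing from step 3 with the substitution; state before step 3: balance=129244)
step 3 (pay 11965): balance=119527
step 4 (pay 12967): balance=108639
step 5 (pay 13921): balance=96608
step 6 (pay 13097): balance=85191
step 7 (pay 12570): balance=74103
step 8 (pay 12498): balance=62894
step 9 (pay 14179): balance=49809
step 10 (pay 14158): balance=36517
step 11 (pay 14995): balance=22157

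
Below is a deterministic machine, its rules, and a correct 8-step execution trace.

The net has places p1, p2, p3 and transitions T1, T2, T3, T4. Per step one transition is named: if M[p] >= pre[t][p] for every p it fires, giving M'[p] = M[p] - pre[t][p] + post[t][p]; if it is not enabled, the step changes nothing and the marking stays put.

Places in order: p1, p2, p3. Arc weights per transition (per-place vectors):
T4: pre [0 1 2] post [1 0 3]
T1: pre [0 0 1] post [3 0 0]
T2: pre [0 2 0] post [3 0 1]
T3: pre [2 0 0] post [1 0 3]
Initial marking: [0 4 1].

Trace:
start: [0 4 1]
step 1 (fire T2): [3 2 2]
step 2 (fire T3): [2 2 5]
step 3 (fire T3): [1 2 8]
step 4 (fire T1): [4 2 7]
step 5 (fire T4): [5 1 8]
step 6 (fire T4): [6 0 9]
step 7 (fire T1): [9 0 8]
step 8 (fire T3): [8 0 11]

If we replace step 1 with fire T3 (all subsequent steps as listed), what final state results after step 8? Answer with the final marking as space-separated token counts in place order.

(re-executing from step 1 with the substitution; state before step 1: [0 4 1])
step 1 (fire T3): [0 4 1]
step 2 (fire T3): [0 4 1]
step 3 (fire T3): [0 4 1]
step 4 (fire T1): [3 4 0]
step 5 (fire T4): [3 4 0]
step 6 (fire T4): [3 4 0]
step 7 (fire T1): [3 4 0]
step 8 (fire T3): [2 4 3]

2 4 3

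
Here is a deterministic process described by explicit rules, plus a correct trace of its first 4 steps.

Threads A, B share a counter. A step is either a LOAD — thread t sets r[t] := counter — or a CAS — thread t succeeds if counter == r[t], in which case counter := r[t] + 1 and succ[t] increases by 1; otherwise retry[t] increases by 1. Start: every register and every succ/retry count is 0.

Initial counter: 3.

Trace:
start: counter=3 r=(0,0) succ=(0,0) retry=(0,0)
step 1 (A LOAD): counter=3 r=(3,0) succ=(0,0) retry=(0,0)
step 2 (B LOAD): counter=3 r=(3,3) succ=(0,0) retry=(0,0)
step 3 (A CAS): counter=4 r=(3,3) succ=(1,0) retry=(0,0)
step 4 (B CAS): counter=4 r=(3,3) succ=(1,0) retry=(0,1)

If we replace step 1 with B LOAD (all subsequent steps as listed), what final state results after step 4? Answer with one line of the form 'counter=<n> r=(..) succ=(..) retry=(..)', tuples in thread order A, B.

counter=4 r=(0,3) succ=(0,1) retry=(1,0)

(re-executing from step 1 with the substitution; state before step 1: counter=3 r=(0,0) succ=(0,0) retry=(0,0))
step 1 (B LOAD): counter=3 r=(0,3) succ=(0,0) retry=(0,0)
step 2 (B LOAD): counter=3 r=(0,3) succ=(0,0) retry=(0,0)
step 3 (A CAS): counter=3 r=(0,3) succ=(0,0) retry=(1,0)
step 4 (B CAS): counter=4 r=(0,3) succ=(0,1) retry=(1,0)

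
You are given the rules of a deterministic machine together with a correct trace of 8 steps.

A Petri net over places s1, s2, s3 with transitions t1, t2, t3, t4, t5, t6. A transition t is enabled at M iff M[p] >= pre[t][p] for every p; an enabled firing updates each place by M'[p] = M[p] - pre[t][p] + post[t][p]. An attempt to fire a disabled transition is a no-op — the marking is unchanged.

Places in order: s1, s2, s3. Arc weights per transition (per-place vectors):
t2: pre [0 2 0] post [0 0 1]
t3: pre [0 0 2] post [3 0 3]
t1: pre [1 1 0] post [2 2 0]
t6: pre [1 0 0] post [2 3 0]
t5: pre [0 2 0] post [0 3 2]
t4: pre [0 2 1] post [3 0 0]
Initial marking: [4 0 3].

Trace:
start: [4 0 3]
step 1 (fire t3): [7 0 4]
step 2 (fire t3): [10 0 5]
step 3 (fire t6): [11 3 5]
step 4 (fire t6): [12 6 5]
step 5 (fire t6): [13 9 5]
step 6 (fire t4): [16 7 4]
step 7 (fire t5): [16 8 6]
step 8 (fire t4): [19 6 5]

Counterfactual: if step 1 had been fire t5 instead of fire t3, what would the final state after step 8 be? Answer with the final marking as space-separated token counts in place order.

(re-executing from step 1 with the substitution; state before step 1: [4 0 3])
step 1 (fire t5): [4 0 3]
step 2 (fire t3): [7 0 4]
step 3 (fire t6): [8 3 4]
step 4 (fire t6): [9 6 4]
step 5 (fire t6): [10 9 4]
step 6 (fire t4): [13 7 3]
step 7 (fire t5): [13 8 5]
step 8 (fire t4): [16 6 4]

16 6 4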